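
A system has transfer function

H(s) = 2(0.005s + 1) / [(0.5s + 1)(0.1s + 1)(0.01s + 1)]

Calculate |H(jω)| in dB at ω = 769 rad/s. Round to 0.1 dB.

-89.2 dB

At ω = 769 rad/s:
zero (1 + j769·0.005) = 1 + j3.845 → |·| ≈ 3.9729, ∠ ≈ 75.42°
pole (1 + j769·0.5) = 1 + j384.5 → |·| ≈ 384.5, ∠ ≈ 89.85°
pole (1 + j769·0.1) = 1 + j76.9 → |·| ≈ 76.907, ∠ ≈ 89.25°
pole (1 + j769·0.01) = 1 + j7.69 → |·| ≈ 7.7547, ∠ ≈ 82.59°
|H| = 2 · 3.9729 / (384.5 · 76.907 · 7.7547) ≈ 3.4651e-05
Gain = 20 log₁₀(3.4651e-05) ≈ -89.21 dB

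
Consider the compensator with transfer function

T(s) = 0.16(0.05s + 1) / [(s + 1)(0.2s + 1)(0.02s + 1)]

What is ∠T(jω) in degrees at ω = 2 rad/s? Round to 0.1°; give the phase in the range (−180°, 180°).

-81.8°

At ω = 2 rad/s:
zero (1 + j2·0.05) = 1 + j0.1 → |·| ≈ 1.005, ∠ ≈ 5.71°
pole (1 + j2·1) = 1 + j2 → |·| ≈ 2.2361, ∠ ≈ 63.43°
pole (1 + j2·0.2) = 1 + j0.4 → |·| ≈ 1.077, ∠ ≈ 21.80°
pole (1 + j2·0.02) = 1 + j0.04 → |·| ≈ 1.0008, ∠ ≈ 2.29°
∠T = (5.71°) − (63.43° + 21.80° + 2.29°) = -81.81°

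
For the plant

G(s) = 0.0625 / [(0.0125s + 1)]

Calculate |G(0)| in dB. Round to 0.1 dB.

G(0) = 0.0625 · 1 / 1 = 0.0625
20 log₁₀(0.0625) ≈ -24.08 dB

-24.1 dB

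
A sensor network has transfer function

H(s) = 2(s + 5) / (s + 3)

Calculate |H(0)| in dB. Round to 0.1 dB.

H(0) = 2·5 / (3) ≈ 3.3333
20 log₁₀(3.3333) ≈ 10.46 dB

10.5 dB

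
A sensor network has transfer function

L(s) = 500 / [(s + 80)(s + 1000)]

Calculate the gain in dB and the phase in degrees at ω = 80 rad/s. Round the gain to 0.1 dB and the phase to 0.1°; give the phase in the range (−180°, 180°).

-47.1 dB, -49.6°

At s = jω = j80:
pole (s+80): 80 + j80 → |·| = √(80²+80²) = √12800 ≈ 113.14, ∠ = arctan(80/80) ≈ 45.00°
pole (s+1000): 1000 + j80 → |·| = √(1000²+80²) = √1006400 ≈ 1003.2, ∠ = arctan(80/1000) ≈ 4.57°
|L| = 500 / 1.135e+05 ≈ 0.0044053
Gain = 20 log₁₀(0.0044053) ≈ -47.12 dB
∠L = 0.00° − 49.57° = -49.57°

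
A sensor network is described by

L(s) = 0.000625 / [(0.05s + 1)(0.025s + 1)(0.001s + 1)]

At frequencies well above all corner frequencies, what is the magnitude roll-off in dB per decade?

-60 dB/decade

Each pole contributes −20 dB/decade at high frequency; each zero contributes +20 dB/decade.
Net: 0 zero(s) − 3 pole(s) → -60 dB/decade.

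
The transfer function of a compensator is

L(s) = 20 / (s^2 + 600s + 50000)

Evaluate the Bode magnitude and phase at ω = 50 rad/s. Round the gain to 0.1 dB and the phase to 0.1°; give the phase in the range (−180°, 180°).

-69.0 dB, -32.3°

Substitute s = j50:
Numerator: 20 = 20 + j0
Denominator: (j50)^2 + 600(j50) + 50000 = 47500 + j30000
|N| = √(20² + 0²) ≈ 20, ∠N ≈ 0.00°
|D| = √(47500² + 30000²) ≈ 56181, ∠D ≈ 32.28°
|L| = 20 / 56181 ≈ 0.00035599
Gain = 20 log₁₀(0.00035599) ≈ -68.97 dB
∠L = 0.00° − 32.28° = -32.28°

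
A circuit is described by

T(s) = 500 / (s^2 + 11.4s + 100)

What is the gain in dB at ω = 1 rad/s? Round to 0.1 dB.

14.0 dB

At s = jω = j1:
quadratic: (j1)² + 11.4·j1 + 100 = 99 + j11.4 → |·| ≈ 99.654, ∠ ≈ 6.57°
|T| = 500 / 99.654 ≈ 5.0174
Gain = 20 log₁₀(5.0174) ≈ 14.01 dB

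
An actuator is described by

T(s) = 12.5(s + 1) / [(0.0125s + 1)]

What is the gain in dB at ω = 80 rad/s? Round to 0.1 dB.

At ω = 80 rad/s:
zero (1 + j80·1) = 1 + j80 → |·| ≈ 80.006, ∠ ≈ 89.28°
pole (1 + j80·0.0125) = 1 + j1 → |·| ≈ 1.4142, ∠ ≈ 45.00°
|T| = 12.5 · 80.006 / (1.4142) ≈ 707.17
Gain = 20 log₁₀(707.17) ≈ 56.99 dB

57.0 dB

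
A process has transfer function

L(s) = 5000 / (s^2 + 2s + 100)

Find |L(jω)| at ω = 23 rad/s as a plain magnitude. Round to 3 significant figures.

11.6

At s = jω = j23:
quadratic: (j23)² + 2·j23 + 100 = -429 + j46 → |·| ≈ 431.46, ∠ ≈ 173.88°
|L| = 5000 / 431.46 ≈ 11.589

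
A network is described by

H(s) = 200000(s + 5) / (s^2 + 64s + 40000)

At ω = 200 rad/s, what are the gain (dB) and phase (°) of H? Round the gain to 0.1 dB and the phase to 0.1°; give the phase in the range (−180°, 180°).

69.9 dB, -1.4°

At s = jω = j200:
zero (s+5): 5 + j200 → |·| = √(5²+200²) = √40025 ≈ 200.06, ∠ = arctan(200/5) ≈ 88.57°
quadratic: (j200)² + 64·j200 + 40000 = 0 + j12800 → |·| ≈ 12800, ∠ ≈ 90.00°
|H| = 200000 · 200.06 / 12800 ≈ 3125.9
Gain = 20 log₁₀(3125.9) ≈ 69.90 dB
∠H = 88.57° − 90.00° = -1.43°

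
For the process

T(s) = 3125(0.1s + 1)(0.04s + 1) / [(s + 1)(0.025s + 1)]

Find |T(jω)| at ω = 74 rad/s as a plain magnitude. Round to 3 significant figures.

At ω = 74 rad/s:
zero (1 + j74·0.1) = 1 + j7.4 → |·| ≈ 7.4673, ∠ ≈ 82.30°
zero (1 + j74·0.04) = 1 + j2.96 → |·| ≈ 3.1244, ∠ ≈ 71.33°
pole (1 + j74·1) = 1 + j74 → |·| ≈ 74.007, ∠ ≈ 89.23°
pole (1 + j74·0.025) = 1 + j1.85 → |·| ≈ 2.103, ∠ ≈ 61.61°
|T| = 3125 · 7.4673 · 3.1244 / (74.007 · 2.103) ≈ 468.46

468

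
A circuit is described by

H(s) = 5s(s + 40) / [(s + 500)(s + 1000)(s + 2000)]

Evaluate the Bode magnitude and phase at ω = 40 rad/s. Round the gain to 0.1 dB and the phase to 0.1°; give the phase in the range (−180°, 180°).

-99.0 dB, 127.0°

At s = jω = j40:
zero (s+40): 40 + j40 → |·| = √(40²+40²) = √3200 ≈ 56.569, ∠ = arctan(40/40) ≈ 45.00°
zero at origin: s = j40 → |·| = 40, ∠ = 90.00°
pole (s+500): 500 + j40 → |·| = √(500²+40²) = √251600 ≈ 501.6, ∠ = arctan(40/500) ≈ 4.57°
pole (s+1000): 1000 + j40 → |·| = √(1000²+40²) = √1001600 ≈ 1000.8, ∠ = arctan(40/1000) ≈ 2.29°
pole (s+2000): 2000 + j40 → |·| = √(2000²+40²) = √4001600 ≈ 2000.4, ∠ = arctan(40/2000) ≈ 1.15°
|H| = 5 · 2262.8 / 1.0042e+09 ≈ 1.1267e-05
Gain = 20 log₁₀(1.1267e-05) ≈ -98.96 dB
∠H = 135.00° − 8.01° = 126.99°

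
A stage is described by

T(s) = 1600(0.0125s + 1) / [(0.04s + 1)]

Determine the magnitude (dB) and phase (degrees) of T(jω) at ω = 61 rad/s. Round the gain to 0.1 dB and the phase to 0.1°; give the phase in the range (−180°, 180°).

At ω = 61 rad/s:
zero (1 + j61·0.0125) = 1 + j0.7625 → |·| ≈ 1.2575, ∠ ≈ 37.33°
pole (1 + j61·0.04) = 1 + j2.44 → |·| ≈ 2.637, ∠ ≈ 67.71°
|T| = 1600 · 1.2575 / (2.637) ≈ 762.99
Gain = 20 log₁₀(762.99) ≈ 57.65 dB
∠T = (37.33°) − (67.71°) = -30.38°

57.7 dB, -30.4°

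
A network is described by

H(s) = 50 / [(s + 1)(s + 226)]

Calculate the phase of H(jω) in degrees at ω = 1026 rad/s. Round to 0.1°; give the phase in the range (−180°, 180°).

At s = jω = j1026:
pole (s+1): 1 + j1026 → |·| = √(1²+1026²) = √1052677 ≈ 1026, ∠ = arctan(1026/1) ≈ 89.94°
pole (s+226): 226 + j1026 → |·| = √(226²+1026²) = √1103752 ≈ 1050.6, ∠ = arctan(1026/226) ≈ 77.58°
∠H = 0.00° − 167.52° = -167.52°

-167.5°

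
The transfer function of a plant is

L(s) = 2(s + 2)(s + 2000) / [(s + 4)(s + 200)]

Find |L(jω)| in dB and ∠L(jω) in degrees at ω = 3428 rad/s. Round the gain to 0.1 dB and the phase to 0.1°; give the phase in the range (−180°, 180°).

7.3 dB, -26.9°

At s = jω = j3428:
zero (s+2): 2 + j3428 → |·| = √(2²+3428²) = √11751188 ≈ 3428, ∠ = arctan(3428/2) ≈ 89.97°
zero (s+2000): 2000 + j3428 → |·| = √(2000²+3428²) = √15751184 ≈ 3968.8, ∠ = arctan(3428/2000) ≈ 59.74°
pole (s+4): 4 + j3428 → |·| = √(4²+3428²) = √11751200 ≈ 3428, ∠ = arctan(3428/4) ≈ 89.93°
pole (s+200): 200 + j3428 → |·| = √(200²+3428²) = √11791184 ≈ 3433.8, ∠ = arctan(3428/200) ≈ 86.66°
|L| = 2 · 1.3605e+07 / 1.1771e+07 ≈ 2.3116
Gain = 20 log₁₀(2.3116) ≈ 7.28 dB
∠L = 149.71° − 176.59° = -26.88°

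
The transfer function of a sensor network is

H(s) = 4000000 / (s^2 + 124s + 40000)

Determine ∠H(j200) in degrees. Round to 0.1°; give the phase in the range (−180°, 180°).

-90.0°

At s = jω = j200:
quadratic: (j200)² + 124·j200 + 40000 = 0 + j24800 → |·| ≈ 24800, ∠ ≈ 90.00°
∠H = 0.00° − 90.00° = -90.00°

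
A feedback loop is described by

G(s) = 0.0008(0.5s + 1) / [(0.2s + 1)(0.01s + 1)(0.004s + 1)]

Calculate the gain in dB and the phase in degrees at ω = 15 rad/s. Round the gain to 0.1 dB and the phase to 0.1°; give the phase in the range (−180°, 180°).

-54.5 dB, -1.1°

At ω = 15 rad/s:
zero (1 + j15·0.5) = 1 + j7.5 → |·| ≈ 7.5664, ∠ ≈ 82.41°
pole (1 + j15·0.2) = 1 + j3 → |·| ≈ 3.1623, ∠ ≈ 71.57°
pole (1 + j15·0.01) = 1 + j0.15 → |·| ≈ 1.0112, ∠ ≈ 8.53°
pole (1 + j15·0.004) = 1 + j0.06 → |·| ≈ 1.0018, ∠ ≈ 3.43°
|G| = 0.0008 · 7.5664 / (3.1623 · 1.0112 · 1.0018) ≈ 0.0018895
Gain = 20 log₁₀(0.0018895) ≈ -54.47 dB
∠G = (82.41°) − (71.57° + 8.53° + 3.43°) = -1.12°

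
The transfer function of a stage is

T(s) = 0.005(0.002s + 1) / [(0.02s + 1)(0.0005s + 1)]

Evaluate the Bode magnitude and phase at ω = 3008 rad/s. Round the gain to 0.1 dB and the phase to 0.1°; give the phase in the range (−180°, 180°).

-71.0 dB, -64.9°

At ω = 3008 rad/s:
zero (1 + j3008·0.002) = 1 + j6.016 → |·| ≈ 6.0985, ∠ ≈ 80.56°
pole (1 + j3008·0.02) = 1 + j60.16 → |·| ≈ 60.168, ∠ ≈ 89.05°
pole (1 + j3008·0.0005) = 1 + j1.504 → |·| ≈ 1.8061, ∠ ≈ 56.38°
|T| = 0.005 · 6.0985 / (60.168 · 1.8061) ≈ 0.0002806
Gain = 20 log₁₀(0.0002806) ≈ -71.04 dB
∠T = (80.56°) − (89.05° + 56.38°) = -64.87°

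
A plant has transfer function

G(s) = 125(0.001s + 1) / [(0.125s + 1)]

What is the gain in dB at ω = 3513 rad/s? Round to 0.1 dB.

0.3 dB

At ω = 3513 rad/s:
zero (1 + j3513·0.001) = 1 + j3.513 → |·| ≈ 3.6526, ∠ ≈ 74.11°
pole (1 + j3513·0.125) = 1 + j439.125 → |·| ≈ 439.13, ∠ ≈ 89.87°
|G| = 125 · 3.6526 / (439.13) ≈ 1.0397
Gain = 20 log₁₀(1.0397) ≈ 0.34 dB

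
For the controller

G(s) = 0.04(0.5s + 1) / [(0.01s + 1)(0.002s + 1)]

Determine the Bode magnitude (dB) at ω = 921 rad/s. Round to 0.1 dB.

At ω = 921 rad/s:
zero (1 + j921·0.5) = 1 + j460.5 → |·| ≈ 460.5, ∠ ≈ 89.88°
pole (1 + j921·0.01) = 1 + j9.21 → |·| ≈ 9.2641, ∠ ≈ 83.80°
pole (1 + j921·0.002) = 1 + j1.842 → |·| ≈ 2.0959, ∠ ≈ 61.50°
|G| = 0.04 · 460.5 / (9.2641 · 2.0959) ≈ 0.94867
Gain = 20 log₁₀(0.94867) ≈ -0.46 dB

-0.5 dB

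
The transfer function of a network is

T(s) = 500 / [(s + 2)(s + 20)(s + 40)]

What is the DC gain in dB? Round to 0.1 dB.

T(0) = 500 / (2·20·40) = 0.3125
20 log₁₀(0.3125) ≈ -10.10 dB

-10.1 dB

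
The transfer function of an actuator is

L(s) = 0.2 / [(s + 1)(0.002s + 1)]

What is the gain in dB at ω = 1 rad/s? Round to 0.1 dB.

At ω = 1 rad/s:
pole (1 + j1·1) = 1 + j1 → |·| ≈ 1.4142, ∠ ≈ 45.00°
pole (1 + j1·0.002) = 1 + j0.002 → |·| ≈ 1, ∠ ≈ 0.11°
|L| = 0.2 · 1 / (1.4142 · 1) ≈ 0.14142
Gain = 20 log₁₀(0.14142) ≈ -16.99 dB

-17.0 dB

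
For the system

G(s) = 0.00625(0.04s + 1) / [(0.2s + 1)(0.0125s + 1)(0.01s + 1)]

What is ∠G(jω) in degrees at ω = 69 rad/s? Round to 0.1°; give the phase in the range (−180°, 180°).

-91.2°

At ω = 69 rad/s:
zero (1 + j69·0.04) = 1 + j2.76 → |·| ≈ 2.9356, ∠ ≈ 70.08°
pole (1 + j69·0.2) = 1 + j13.8 → |·| ≈ 13.836, ∠ ≈ 85.86°
pole (1 + j69·0.0125) = 1 + j0.8625 → |·| ≈ 1.3206, ∠ ≈ 40.78°
pole (1 + j69·0.01) = 1 + j0.69 → |·| ≈ 1.2149, ∠ ≈ 34.61°
∠G = (70.08°) − (85.86° + 40.78° + 34.61°) = -91.17°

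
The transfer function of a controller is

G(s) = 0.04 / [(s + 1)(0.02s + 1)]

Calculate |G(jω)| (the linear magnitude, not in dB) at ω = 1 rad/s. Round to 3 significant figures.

0.0283

At ω = 1 rad/s:
pole (1 + j1·1) = 1 + j1 → |·| ≈ 1.4142, ∠ ≈ 45.00°
pole (1 + j1·0.02) = 1 + j0.02 → |·| ≈ 1.0002, ∠ ≈ 1.15°
|G| = 0.04 · 1 / (1.4142 · 1.0002) ≈ 0.028279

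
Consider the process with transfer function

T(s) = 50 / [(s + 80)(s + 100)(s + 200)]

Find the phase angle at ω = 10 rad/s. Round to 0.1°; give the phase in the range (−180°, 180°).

At s = jω = j10:
pole (s+80): 80 + j10 → |·| = √(80²+10²) = √6500 ≈ 80.623, ∠ = arctan(10/80) ≈ 7.13°
pole (s+100): 100 + j10 → |·| = √(100²+10²) = √10100 ≈ 100.5, ∠ = arctan(10/100) ≈ 5.71°
pole (s+200): 200 + j10 → |·| = √(200²+10²) = √40100 ≈ 200.25, ∠ = arctan(10/200) ≈ 2.86°
∠T = 0.00° − 15.70° = -15.70°

-15.7°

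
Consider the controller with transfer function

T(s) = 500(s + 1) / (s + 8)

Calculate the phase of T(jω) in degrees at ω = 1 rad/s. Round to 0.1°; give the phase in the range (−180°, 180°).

37.9°

At s = jω = j1:
zero (s+1): 1 + j1 → |·| = √(1²+1²) = √2 ≈ 1.4142, ∠ = arctan(1/1) ≈ 45.00°
pole (s+8): 8 + j1 → |·| = √(8²+1²) = √65 ≈ 8.0623, ∠ = arctan(1/8) ≈ 7.13°
∠T = 45.00° − 7.13° = 37.87°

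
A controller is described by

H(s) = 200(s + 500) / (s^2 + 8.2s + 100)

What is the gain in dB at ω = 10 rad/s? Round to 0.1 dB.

61.7 dB

At s = jω = j10:
zero (s+500): 500 + j10 → |·| = √(500²+10²) = √250100 ≈ 500.1, ∠ = arctan(10/500) ≈ 1.15°
quadratic: (j10)² + 8.2·j10 + 100 = 0 + j82 → |·| ≈ 82, ∠ ≈ 90.00°
|H| = 200 · 500.1 / 82 ≈ 1219.8
Gain = 20 log₁₀(1219.8) ≈ 61.73 dB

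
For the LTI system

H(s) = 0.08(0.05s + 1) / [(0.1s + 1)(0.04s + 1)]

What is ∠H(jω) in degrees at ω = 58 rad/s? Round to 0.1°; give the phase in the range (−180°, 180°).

At ω = 58 rad/s:
zero (1 + j58·0.05) = 1 + j2.9 → |·| ≈ 3.0676, ∠ ≈ 70.97°
pole (1 + j58·0.1) = 1 + j5.8 → |·| ≈ 5.8856, ∠ ≈ 80.22°
pole (1 + j58·0.04) = 1 + j2.32 → |·| ≈ 2.5263, ∠ ≈ 66.68°
∠H = (70.97°) − (80.22° + 66.68°) = -75.93°

-75.9°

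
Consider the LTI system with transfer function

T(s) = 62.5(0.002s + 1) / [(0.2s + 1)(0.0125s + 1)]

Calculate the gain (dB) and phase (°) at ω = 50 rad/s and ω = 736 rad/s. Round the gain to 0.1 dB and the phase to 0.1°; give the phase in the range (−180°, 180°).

At ω = 50 rad/s:
zero (1 + j50·0.002) = 1 + j0.1 → |·| ≈ 1.005, ∠ ≈ 5.71°
pole (1 + j50·0.2) = 1 + j10 → |·| ≈ 10.05, ∠ ≈ 84.29°
pole (1 + j50·0.0125) = 1 + j0.625 → |·| ≈ 1.1792, ∠ ≈ 32.01°
|T| = 62.5 · 1.005 / (10.05 · 1.1792) ≈ 5.3002
Gain = 20 log₁₀(5.3002) ≈ 14.49 dB
∠T = (5.71°) − (84.29° + 32.01°) = -110.59°

At ω = 736 rad/s:
zero (1 + j736·0.002) = 1 + j1.472 → |·| ≈ 1.7795, ∠ ≈ 55.81°
pole (1 + j736·0.2) = 1 + j147.2 → |·| ≈ 147.2, ∠ ≈ 89.61°
pole (1 + j736·0.0125) = 1 + j9.2 → |·| ≈ 9.2542, ∠ ≈ 83.80°
|T| = 62.5 · 1.7795 / (147.2 · 9.2542) ≈ 0.081645
Gain = 20 log₁₀(0.081645) ≈ -21.76 dB
∠T = (55.81°) − (89.61° + 83.80°) = -117.60°

ω = 50: 14.5 dB, -110.6°; ω = 736: -21.8 dB, -117.6°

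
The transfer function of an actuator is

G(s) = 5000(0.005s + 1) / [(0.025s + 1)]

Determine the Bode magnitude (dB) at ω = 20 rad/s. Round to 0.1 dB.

At ω = 20 rad/s:
zero (1 + j20·0.005) = 1 + j0.1 → |·| ≈ 1.005, ∠ ≈ 5.71°
pole (1 + j20·0.025) = 1 + j0.5 → |·| ≈ 1.118, ∠ ≈ 26.57°
|G| = 5000 · 1.005 / (1.118) ≈ 4494.6
Gain = 20 log₁₀(4494.6) ≈ 73.05 dB

73.1 dB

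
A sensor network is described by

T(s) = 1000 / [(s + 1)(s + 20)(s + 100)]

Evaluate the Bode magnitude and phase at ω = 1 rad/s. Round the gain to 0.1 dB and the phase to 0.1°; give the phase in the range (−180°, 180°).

-9.0 dB, -48.4°

At s = jω = j1:
pole (s+1): 1 + j1 → |·| = √(1²+1²) = √2 ≈ 1.4142, ∠ = arctan(1/1) ≈ 45.00°
pole (s+20): 20 + j1 → |·| = √(20²+1²) = √401 ≈ 20.025, ∠ = arctan(1/20) ≈ 2.86°
pole (s+100): 100 + j1 → |·| = √(100²+1²) = √10001 ≈ 100, ∠ = arctan(1/100) ≈ 0.57°
|T| = 1000 / 2831.9 ≈ 0.35312
Gain = 20 log₁₀(0.35312) ≈ -9.04 dB
∠T = 0.00° − 48.43° = -48.43°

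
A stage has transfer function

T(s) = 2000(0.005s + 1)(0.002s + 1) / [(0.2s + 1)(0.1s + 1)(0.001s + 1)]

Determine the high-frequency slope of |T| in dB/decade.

Each pole contributes −20 dB/decade at high frequency; each zero contributes +20 dB/decade.
Net: 2 zero(s) − 3 pole(s) → -20 dB/decade.

-20 dB/decade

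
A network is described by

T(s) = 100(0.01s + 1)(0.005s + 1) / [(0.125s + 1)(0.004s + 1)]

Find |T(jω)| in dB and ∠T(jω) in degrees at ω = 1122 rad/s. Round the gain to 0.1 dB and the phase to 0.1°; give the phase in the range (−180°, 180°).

At ω = 1122 rad/s:
zero (1 + j1122·0.01) = 1 + j11.22 → |·| ≈ 11.264, ∠ ≈ 84.91°
zero (1 + j1122·0.005) = 1 + j5.61 → |·| ≈ 5.6984, ∠ ≈ 79.89°
pole (1 + j1122·0.125) = 1 + j140.25 → |·| ≈ 140.25, ∠ ≈ 89.59°
pole (1 + j1122·0.004) = 1 + j4.488 → |·| ≈ 4.5981, ∠ ≈ 77.44°
|T| = 100 · 11.264 · 5.6984 / (140.25 · 4.5981) ≈ 9.9532
Gain = 20 log₁₀(9.9532) ≈ 19.96 dB
∠T = (84.91° + 79.89°) − (89.59° + 77.44°) = -2.23°

20.0 dB, -2.2°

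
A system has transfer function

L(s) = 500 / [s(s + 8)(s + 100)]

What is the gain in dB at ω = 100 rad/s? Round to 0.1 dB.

At s = jω = j100:
pole (s+8): 8 + j100 → |·| = √(8²+100²) = √10064 ≈ 100.32, ∠ = arctan(100/8) ≈ 85.43°
pole (s+100): 100 + j100 → |·| = √(100²+100²) = √20000 ≈ 141.42, ∠ = arctan(100/100) ≈ 45.00°
pole at origin: |s| = 100, ∠ = 90.00° (in denominator)
|L| = 500 / 1.4187e+06 ≈ 0.00035244
Gain = 20 log₁₀(0.00035244) ≈ -69.06 dB

-69.1 dB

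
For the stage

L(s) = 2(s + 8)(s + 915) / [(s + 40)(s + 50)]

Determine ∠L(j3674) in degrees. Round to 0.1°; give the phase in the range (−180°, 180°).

At s = jω = j3674:
zero (s+8): 8 + j3674 → |·| = √(8²+3674²) = √13498340 ≈ 3674, ∠ = arctan(3674/8) ≈ 89.88°
zero (s+915): 915 + j3674 → |·| = √(915²+3674²) = √14335501 ≈ 3786.2, ∠ = arctan(3674/915) ≈ 76.02°
pole (s+40): 40 + j3674 → |·| = √(40²+3674²) = √13499876 ≈ 3674.2, ∠ = arctan(3674/40) ≈ 89.38°
pole (s+50): 50 + j3674 → |·| = √(50²+3674²) = √13500776 ≈ 3674.3, ∠ = arctan(3674/50) ≈ 89.22°
∠L = 165.90° − 178.60° = -12.70°

-12.7°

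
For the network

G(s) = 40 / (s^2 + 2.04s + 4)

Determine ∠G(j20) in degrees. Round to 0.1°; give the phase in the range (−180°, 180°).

At s = jω = j20:
quadratic: (j20)² + 2.04·j20 + 4 = -396 + j40.8 → |·| ≈ 398.1, ∠ ≈ 174.12°
∠G = 0.00° − 174.12° = -174.12°

-174.1°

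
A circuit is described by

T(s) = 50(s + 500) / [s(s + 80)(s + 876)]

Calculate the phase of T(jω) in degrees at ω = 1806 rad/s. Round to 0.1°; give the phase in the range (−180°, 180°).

-167.1°

At s = jω = j1806:
zero (s+500): 500 + j1806 → |·| = √(500²+1806²) = √3511636 ≈ 1873.9, ∠ = arctan(1806/500) ≈ 74.52°
pole (s+80): 80 + j1806 → |·| = √(80²+1806²) = √3268036 ≈ 1807.8, ∠ = arctan(1806/80) ≈ 87.46°
pole (s+876): 876 + j1806 → |·| = √(876²+1806²) = √4029012 ≈ 2007.2, ∠ = arctan(1806/876) ≈ 64.12°
pole at origin: |s| = 1806, ∠ = 90.00° (in denominator)
∠T = 74.52° − 241.58° = -167.06°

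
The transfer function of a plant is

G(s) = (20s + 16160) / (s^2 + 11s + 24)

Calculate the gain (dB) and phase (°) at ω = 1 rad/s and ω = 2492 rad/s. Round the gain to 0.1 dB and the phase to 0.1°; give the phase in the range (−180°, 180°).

ω = 1: 56.0 dB, -25.5°; ω = 2492: -41.5 dB, -107.7°

Substitute s = j1:
Numerator: 20(j1) + 16160 = 16160 + j20
Denominator: (j1)^2 + 11(j1) + 24 = 23 + j11
|N| = √(16160² + 20²) ≈ 16160, ∠N ≈ 0.07°
|D| = √(23² + 11²) ≈ 25.495, ∠D ≈ 25.56°
|G| = 16160 / 25.495 ≈ 633.85
Gain = 20 log₁₀(633.85) ≈ 56.04 dB
∠G = 0.07° − 25.56° = -25.49°

Substitute s = j2492:
Numerator: 20(j2492) + 16160 = 16160 + j49840
Denominator: (j2492)^2 + 11(j2492) + 24 = -6210040 + j27412
|N| = √(16160² + 49840²) ≈ 52394, ∠N ≈ 72.04°
|D| = √(6210040² + 27412²) ≈ 6.2101e+06, ∠D ≈ 179.75°
|G| = 52394 / 6.2101e+06 ≈ 0.0084369
Gain = 20 log₁₀(0.0084369) ≈ -41.48 dB
∠G = 72.04° − 179.75° = -107.71°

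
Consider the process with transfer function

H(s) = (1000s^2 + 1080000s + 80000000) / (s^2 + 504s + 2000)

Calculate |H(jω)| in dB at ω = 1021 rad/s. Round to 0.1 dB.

62.0 dB

Substitute s = j1021:
Numerator: 1000(j1021)^2 + 1080000(j1021) + 80000000 = -962441000 + j1102680000
Denominator: (j1021)^2 + 504(j1021) + 2000 = -1040441 + j514584
|N| = √(962441000² + 1102680000²) ≈ 1.4636e+09, ∠N ≈ 131.12°
|D| = √(1040441² + 514584²) ≈ 1.1607e+06, ∠D ≈ 153.68°
|H| = 1.4636e+09 / 1.1607e+06 ≈ 1261
Gain = 20 log₁₀(1261) ≈ 62.01 dB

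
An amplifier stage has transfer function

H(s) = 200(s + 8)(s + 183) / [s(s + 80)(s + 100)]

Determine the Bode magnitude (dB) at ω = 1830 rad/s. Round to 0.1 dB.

At s = jω = j1830:
zero (s+8): 8 + j1830 → |·| = √(8²+1830²) = √3348964 ≈ 1830, ∠ = arctan(1830/8) ≈ 89.75°
zero (s+183): 183 + j1830 → |·| = √(183²+1830²) = √3382389 ≈ 1839.1, ∠ = arctan(1830/183) ≈ 84.29°
pole (s+80): 80 + j1830 → |·| = √(80²+1830²) = √3355300 ≈ 1831.7, ∠ = arctan(1830/80) ≈ 87.50°
pole (s+100): 100 + j1830 → |·| = √(100²+1830²) = √3358900 ≈ 1832.7, ∠ = arctan(1830/100) ≈ 86.87°
pole at origin: |s| = 1830, ∠ = 90.00° (in denominator)
|H| = 200 · 3.3656e+06 / 6.1432e+09 ≈ 0.10957
Gain = 20 log₁₀(0.10957) ≈ -19.21 dB

-19.2 dB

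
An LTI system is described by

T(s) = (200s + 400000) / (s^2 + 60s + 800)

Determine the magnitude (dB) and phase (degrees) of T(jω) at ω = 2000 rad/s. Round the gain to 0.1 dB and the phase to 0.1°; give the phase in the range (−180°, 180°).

Substitute s = j2000:
Numerator: 200(j2000) + 400000 = 400000 + j400000
Denominator: (j2000)^2 + 60(j2000) + 800 = -3999200 + j120000
|N| = √(400000² + 400000²) ≈ 5.6569e+05, ∠N ≈ 45.00°
|D| = √(3999200² + 120000²) ≈ 4.001e+06, ∠D ≈ 178.28°
|T| = 5.6569e+05 / 4.001e+06 ≈ 0.14139
Gain = 20 log₁₀(0.14139) ≈ -16.99 dB
∠T = 45.00° − 178.28° = -133.28°

-17.0 dB, -133.3°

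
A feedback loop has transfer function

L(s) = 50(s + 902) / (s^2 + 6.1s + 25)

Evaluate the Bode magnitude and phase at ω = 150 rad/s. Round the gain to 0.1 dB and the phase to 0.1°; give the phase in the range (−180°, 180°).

6.2 dB, -168.2°

At s = jω = j150:
zero (s+902): 902 + j150 → |·| = √(902²+150²) = √836104 ≈ 914.39, ∠ = arctan(150/902) ≈ 9.44°
quadratic: (j150)² + 6.1·j150 + 25 = -22475 + j915 → |·| ≈ 22494, ∠ ≈ 177.67°
|L| = 50 · 914.39 / 22494 ≈ 2.0325
Gain = 20 log₁₀(2.0325) ≈ 6.16 dB
∠L = 9.44° − 177.67° = -168.23°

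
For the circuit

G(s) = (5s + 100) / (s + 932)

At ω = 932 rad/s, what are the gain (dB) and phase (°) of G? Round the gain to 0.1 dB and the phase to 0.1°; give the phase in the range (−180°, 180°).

Substitute s = j932:
Numerator: 5(j932) + 100 = 100 + j4660
Denominator: (j932) + 932 = 932 + j932
|N| = √(100² + 4660²) ≈ 4661.1, ∠N ≈ 88.77°
|D| = √(932² + 932²) ≈ 1318, ∠D ≈ 45.00°
|G| = 4661.1 / 1318 ≈ 3.5365
Gain = 20 log₁₀(3.5365) ≈ 10.97 dB
∠G = 88.77° − 45.00° = 43.77°

11.0 dB, 43.8°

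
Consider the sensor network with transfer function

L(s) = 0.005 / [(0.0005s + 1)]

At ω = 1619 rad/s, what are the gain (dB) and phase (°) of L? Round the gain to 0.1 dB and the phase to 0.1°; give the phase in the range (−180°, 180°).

-48.2 dB, -39.0°

At ω = 1619 rad/s:
pole (1 + j1619·0.0005) = 1 + j0.8095 → |·| ≈ 1.2866, ∠ ≈ 38.99°
|L| = 0.005 · 1 / (1.2866) ≈ 0.0038862
Gain = 20 log₁₀(0.0038862) ≈ -48.21 dB
∠L = (0°) − (38.99°) = -38.99°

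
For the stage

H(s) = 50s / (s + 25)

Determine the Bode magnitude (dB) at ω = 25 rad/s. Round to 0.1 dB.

31.0 dB

At s = jω = j25:
zero at origin: s = j25 → |·| = 25, ∠ = 90.00°
pole (s+25): 25 + j25 → |·| = √(25²+25²) = √1250 ≈ 35.355, ∠ = arctan(25/25) ≈ 45.00°
|H| = 50 · 25 / 35.355 ≈ 35.356
Gain = 20 log₁₀(35.356) ≈ 30.97 dB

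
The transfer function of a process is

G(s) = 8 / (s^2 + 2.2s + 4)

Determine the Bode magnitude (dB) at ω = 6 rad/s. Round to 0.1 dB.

-12.7 dB

At s = jω = j6:
quadratic: (j6)² + 2.2·j6 + 4 = -32 + j13.2 → |·| ≈ 34.616, ∠ ≈ 157.58°
|G| = 8 / 34.616 ≈ 0.23111
Gain = 20 log₁₀(0.23111) ≈ -12.72 dB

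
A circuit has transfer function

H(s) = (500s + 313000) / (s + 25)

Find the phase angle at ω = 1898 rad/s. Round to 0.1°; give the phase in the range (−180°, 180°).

Substitute s = j1898:
Numerator: 500(j1898) + 313000 = 313000 + j949000
Denominator: (j1898) + 25 = 25 + j1898
|N| = √(313000² + 949000²) ≈ 9.9928e+05, ∠N ≈ 71.75°
|D| = √(25² + 1898²) ≈ 1898.2, ∠D ≈ 89.25°
∠H = 71.75° − 89.25° = -17.50°

-17.5°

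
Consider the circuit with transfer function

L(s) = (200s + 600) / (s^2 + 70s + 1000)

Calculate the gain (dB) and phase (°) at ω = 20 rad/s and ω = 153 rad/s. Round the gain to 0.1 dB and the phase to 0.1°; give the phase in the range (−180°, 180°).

Substitute s = j20:
Numerator: 200(j20) + 600 = 600 + j4000
Denominator: (j20)^2 + 70(j20) + 1000 = 600 + j1400
|N| = √(600² + 4000²) ≈ 4044.7, ∠N ≈ 81.47°
|D| = √(600² + 1400²) ≈ 1523.2, ∠D ≈ 66.80°
|L| = 4044.7 / 1523.2 ≈ 2.6554
Gain = 20 log₁₀(2.6554) ≈ 8.48 dB
∠L = 81.47° − 66.80° = 14.67°

Substitute s = j153:
Numerator: 200(j153) + 600 = 600 + j30600
Denominator: (j153)^2 + 70(j153) + 1000 = -22409 + j10710
|N| = √(600² + 30600²) ≈ 30606, ∠N ≈ 88.88°
|D| = √(22409² + 10710²) ≈ 24837, ∠D ≈ 154.46°
|L| = 30606 / 24837 ≈ 1.2323
Gain = 20 log₁₀(1.2323) ≈ 1.81 dB
∠L = 88.88° − 154.46° = -65.58°

ω = 20: 8.5 dB, 14.7°; ω = 153: 1.8 dB, -65.6°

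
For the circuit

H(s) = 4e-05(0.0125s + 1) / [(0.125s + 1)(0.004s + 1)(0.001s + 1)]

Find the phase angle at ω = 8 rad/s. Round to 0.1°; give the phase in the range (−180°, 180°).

-41.6°

At ω = 8 rad/s:
zero (1 + j8·0.0125) = 1 + j0.1 → |·| ≈ 1.005, ∠ ≈ 5.71°
pole (1 + j8·0.125) = 1 + j1 → |·| ≈ 1.4142, ∠ ≈ 45.00°
pole (1 + j8·0.004) = 1 + j0.032 → |·| ≈ 1.0005, ∠ ≈ 1.83°
pole (1 + j8·0.001) = 1 + j0.008 → |·| ≈ 1, ∠ ≈ 0.46°
∠H = (5.71°) − (45.00° + 1.83° + 0.46°) = -41.58°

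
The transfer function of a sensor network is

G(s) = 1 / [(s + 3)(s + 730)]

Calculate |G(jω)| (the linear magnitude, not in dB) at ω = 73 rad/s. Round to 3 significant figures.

1.87e-05

At s = jω = j73:
pole (s+3): 3 + j73 → |·| = √(3²+73²) = √5338 ≈ 73.062, ∠ = arctan(73/3) ≈ 87.65°
pole (s+730): 730 + j73 → |·| = √(730²+73²) = √538229 ≈ 733.64, ∠ = arctan(73/730) ≈ 5.71°
|G| = 1 / 53601 ≈ 1.8656e-05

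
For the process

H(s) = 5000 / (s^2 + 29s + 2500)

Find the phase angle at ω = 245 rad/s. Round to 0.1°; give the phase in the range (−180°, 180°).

At s = jω = j245:
quadratic: (j245)² + 29·j245 + 2500 = -57525 + j7105 → |·| ≈ 57962, ∠ ≈ 172.96°
∠H = 0.00° − 172.96° = -172.96°

-173.0°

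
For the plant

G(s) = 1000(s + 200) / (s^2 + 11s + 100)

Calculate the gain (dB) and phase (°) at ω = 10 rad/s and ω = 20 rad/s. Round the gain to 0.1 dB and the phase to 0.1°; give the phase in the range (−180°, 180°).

ω = 10: 65.2 dB, -87.1°; ω = 20: 54.7 dB, -138.0°

At s = jω = j10:
zero (s+200): 200 + j10 → |·| = √(200²+10²) = √40100 ≈ 200.25, ∠ = arctan(10/200) ≈ 2.86°
quadratic: (j10)² + 11·j10 + 100 = 0 + j110 → |·| ≈ 110, ∠ ≈ 90.00°
|G| = 1000 · 200.25 / 110 ≈ 1820.5
Gain = 20 log₁₀(1820.5) ≈ 65.20 dB
∠G = 2.86° − 90.00° = -87.14°

At s = jω = j20:
zero (s+200): 200 + j20 → |·| = √(200²+20²) = √40400 ≈ 201, ∠ = arctan(20/200) ≈ 5.71°
quadratic: (j20)² + 11·j20 + 100 = -300 + j220 → |·| ≈ 372.02, ∠ ≈ 143.75°
|G| = 1000 · 201 / 372.02 ≈ 540.29
Gain = 20 log₁₀(540.29) ≈ 54.65 dB
∠G = 5.71° − 143.75° = -138.04°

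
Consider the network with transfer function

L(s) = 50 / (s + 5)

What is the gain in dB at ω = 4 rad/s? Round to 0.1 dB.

At s = jω = j4:
pole (s+5): 5 + j4 → |·| = √(5²+4²) = √41 ≈ 6.4031, ∠ = arctan(4/5) ≈ 38.66°
|L| = 50 / 6.4031 ≈ 7.8087
Gain = 20 log₁₀(7.8087) ≈ 17.85 dB

17.9 dB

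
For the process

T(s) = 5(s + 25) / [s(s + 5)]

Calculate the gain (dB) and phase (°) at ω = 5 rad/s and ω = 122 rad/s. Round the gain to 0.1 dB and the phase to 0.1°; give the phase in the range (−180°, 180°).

At s = jω = j5:
zero (s+25): 25 + j5 → |·| = √(25²+5²) = √650 ≈ 25.495, ∠ = arctan(5/25) ≈ 11.31°
pole (s+5): 5 + j5 → |·| = √(5²+5²) = √50 ≈ 7.0711, ∠ = arctan(5/5) ≈ 45.00°
pole at origin: |s| = 5, ∠ = 90.00° (in denominator)
|T| = 5 · 25.495 / 35.355 ≈ 3.6056
Gain = 20 log₁₀(3.6056) ≈ 11.14 dB
∠T = 11.31° − 135.00° = -123.69°

At s = jω = j122:
zero (s+25): 25 + j122 → |·| = √(25²+122²) = √15509 ≈ 124.54, ∠ = arctan(122/25) ≈ 78.42°
pole (s+5): 5 + j122 → |·| = √(5²+122²) = √14909 ≈ 122.1, ∠ = arctan(122/5) ≈ 87.65°
pole at origin: |s| = 122, ∠ = 90.00° (in denominator)
|T| = 5 · 124.54 / 14896 ≈ 0.041803
Gain = 20 log₁₀(0.041803) ≈ -27.58 dB
∠T = 78.42° − 177.65° = -99.23°

ω = 5: 11.1 dB, -123.7°; ω = 122: -27.6 dB, -99.2°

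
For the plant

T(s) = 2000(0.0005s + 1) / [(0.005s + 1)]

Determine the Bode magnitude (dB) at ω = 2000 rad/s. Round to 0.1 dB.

At ω = 2000 rad/s:
zero (1 + j2000·0.0005) = 1 + j1 → |·| ≈ 1.4142, ∠ ≈ 45.00°
pole (1 + j2000·0.005) = 1 + j10 → |·| ≈ 10.05, ∠ ≈ 84.29°
|T| = 2000 · 1.4142 / (10.05) ≈ 281.43
Gain = 20 log₁₀(281.43) ≈ 48.99 dB

49.0 dB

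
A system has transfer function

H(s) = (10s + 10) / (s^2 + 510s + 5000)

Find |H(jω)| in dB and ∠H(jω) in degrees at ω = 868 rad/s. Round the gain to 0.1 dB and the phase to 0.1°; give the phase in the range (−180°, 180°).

Substitute s = j868:
Numerator: 10(j868) + 10 = 10 + j8680
Denominator: (j868)^2 + 510(j868) + 5000 = -748424 + j442680
|N| = √(10² + 8680²) ≈ 8680, ∠N ≈ 89.93°
|D| = √(748424² + 442680²) ≈ 8.6954e+05, ∠D ≈ 149.40°
|H| = 8680 / 8.6954e+05 ≈ 0.0099823
Gain = 20 log₁₀(0.0099823) ≈ -40.02 dB
∠H = 89.93° − 149.40° = -59.47°

-40.0 dB, -59.5°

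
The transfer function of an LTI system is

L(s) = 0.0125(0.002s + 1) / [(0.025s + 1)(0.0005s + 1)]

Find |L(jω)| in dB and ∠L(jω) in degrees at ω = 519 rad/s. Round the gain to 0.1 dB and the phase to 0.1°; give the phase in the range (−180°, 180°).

At ω = 519 rad/s:
zero (1 + j519·0.002) = 1 + j1.038 → |·| ≈ 1.4413, ∠ ≈ 46.07°
pole (1 + j519·0.025) = 1 + j12.975 → |·| ≈ 13.013, ∠ ≈ 85.59°
pole (1 + j519·0.0005) = 1 + j0.2595 → |·| ≈ 1.0331, ∠ ≈ 14.55°
|L| = 0.0125 · 1.4413 / (13.013 · 1.0331) ≈ 0.0013401
Gain = 20 log₁₀(0.0013401) ≈ -57.46 dB
∠L = (46.07°) − (85.59° + 14.55°) = -54.07°

-57.5 dB, -54.1°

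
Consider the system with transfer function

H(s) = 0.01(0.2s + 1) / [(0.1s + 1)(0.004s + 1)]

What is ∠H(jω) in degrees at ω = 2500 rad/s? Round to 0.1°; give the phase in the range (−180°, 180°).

At ω = 2500 rad/s:
zero (1 + j2500·0.2) = 1 + j500 → |·| ≈ 500, ∠ ≈ 89.89°
pole (1 + j2500·0.1) = 1 + j250 → |·| ≈ 250, ∠ ≈ 89.77°
pole (1 + j2500·0.004) = 1 + j10 → |·| ≈ 10.05, ∠ ≈ 84.29°
∠H = (89.89°) − (89.77° + 84.29°) = -84.17°

-84.2°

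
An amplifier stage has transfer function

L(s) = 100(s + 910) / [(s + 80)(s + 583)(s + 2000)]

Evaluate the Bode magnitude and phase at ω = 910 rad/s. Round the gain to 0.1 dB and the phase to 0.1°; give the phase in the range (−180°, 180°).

-84.5 dB, -121.8°

At s = jω = j910:
zero (s+910): 910 + j910 → |·| = √(910²+910²) = √1656200 ≈ 1286.9, ∠ = arctan(910/910) ≈ 45.00°
pole (s+80): 80 + j910 → |·| = √(80²+910²) = √834500 ≈ 913.51, ∠ = arctan(910/80) ≈ 84.98°
pole (s+583): 583 + j910 → |·| = √(583²+910²) = √1167989 ≈ 1080.7, ∠ = arctan(910/583) ≈ 57.35°
pole (s+2000): 2000 + j910 → |·| = √(2000²+910²) = √4828100 ≈ 2197.3, ∠ = arctan(910/2000) ≈ 24.47°
|L| = 100 · 1286.9 / 2.1692e+09 ≈ 5.9326e-05
Gain = 20 log₁₀(5.9326e-05) ≈ -84.54 dB
∠L = 45.00° − 166.80° = -121.80°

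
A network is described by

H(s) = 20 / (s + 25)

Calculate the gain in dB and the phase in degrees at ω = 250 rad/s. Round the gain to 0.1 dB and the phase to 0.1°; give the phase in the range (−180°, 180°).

At s = jω = j250:
pole (s+25): 25 + j250 → |·| = √(25²+250²) = √63125 ≈ 251.25, ∠ = arctan(250/25) ≈ 84.29°
|H| = 20 / 251.25 ≈ 0.079602
Gain = 20 log₁₀(0.079602) ≈ -21.98 dB
∠H = 0.00° − 84.29° = -84.29°

-22.0 dB, -84.3°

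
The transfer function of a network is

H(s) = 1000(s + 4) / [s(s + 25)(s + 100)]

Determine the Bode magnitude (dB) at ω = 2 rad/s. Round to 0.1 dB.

At s = jω = j2:
zero (s+4): 4 + j2 → |·| = √(4²+2²) = √20 ≈ 4.4721, ∠ = arctan(2/4) ≈ 26.57°
pole (s+25): 25 + j2 → |·| = √(25²+2²) = √629 ≈ 25.08, ∠ = arctan(2/25) ≈ 4.57°
pole (s+100): 100 + j2 → |·| = √(100²+2²) = √10004 ≈ 100.02, ∠ = arctan(2/100) ≈ 1.15°
pole at origin: |s| = 2, ∠ = 90.00° (in denominator)
|H| = 1000 · 4.4721 / 5017 ≈ 0.89139
Gain = 20 log₁₀(0.89139) ≈ -1.00 dB

-1.0 dB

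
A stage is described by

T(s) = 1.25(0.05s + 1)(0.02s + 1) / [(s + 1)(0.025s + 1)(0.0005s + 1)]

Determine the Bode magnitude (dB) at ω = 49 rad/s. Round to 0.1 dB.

At ω = 49 rad/s:
zero (1 + j49·0.05) = 1 + j2.45 → |·| ≈ 2.6462, ∠ ≈ 67.80°
zero (1 + j49·0.02) = 1 + j0.98 → |·| ≈ 1.4001, ∠ ≈ 44.42°
pole (1 + j49·1) = 1 + j49 → |·| ≈ 49.01, ∠ ≈ 88.83°
pole (1 + j49·0.025) = 1 + j1.225 → |·| ≈ 1.5813, ∠ ≈ 50.77°
pole (1 + j49·0.0005) = 1 + j0.0245 → |·| ≈ 1.0003, ∠ ≈ 1.40°
|T| = 1.25 · 2.6462 · 1.4001 / (49.01 · 1.5813 · 1.0003) ≈ 0.05974
Gain = 20 log₁₀(0.05974) ≈ -24.47 dB

-24.5 dB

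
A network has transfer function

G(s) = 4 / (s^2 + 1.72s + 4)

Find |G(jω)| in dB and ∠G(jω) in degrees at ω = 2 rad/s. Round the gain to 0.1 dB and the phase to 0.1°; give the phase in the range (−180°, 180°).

At s = jω = j2:
quadratic: (j2)² + 1.72·j2 + 4 = 0 + j3.44 → |·| ≈ 3.44, ∠ ≈ 90.00°
|G| = 4 / 3.44 ≈ 1.1628
Gain = 20 log₁₀(1.1628) ≈ 1.31 dB
∠G = 0.00° − 90.00° = -90.00°

1.3 dB, -90.0°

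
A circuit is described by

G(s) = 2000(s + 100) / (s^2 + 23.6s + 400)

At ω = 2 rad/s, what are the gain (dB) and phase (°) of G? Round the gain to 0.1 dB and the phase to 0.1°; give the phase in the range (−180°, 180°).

54.0 dB, -5.7°

At s = jω = j2:
zero (s+100): 100 + j2 → |·| = √(100²+2²) = √10004 ≈ 100.02, ∠ = arctan(2/100) ≈ 1.15°
quadratic: (j2)² + 23.6·j2 + 400 = 396 + j47.2 → |·| ≈ 398.8, ∠ ≈ 6.80°
|G| = 2000 · 100.02 / 398.8 ≈ 501.6
Gain = 20 log₁₀(501.6) ≈ 54.01 dB
∠G = 1.15° − 6.80° = -5.65°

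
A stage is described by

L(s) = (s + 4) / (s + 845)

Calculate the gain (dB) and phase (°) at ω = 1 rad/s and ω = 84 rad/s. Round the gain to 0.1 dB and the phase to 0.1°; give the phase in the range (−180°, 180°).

Substitute s = j1:
Numerator: (j1) + 4 = 4 + j1
Denominator: (j1) + 845 = 845 + j1
|N| = √(4² + 1²) ≈ 4.1231, ∠N ≈ 14.04°
|D| = √(845² + 1²) ≈ 845, ∠D ≈ 0.07°
|L| = 4.1231 / 845 ≈ 0.0048794
Gain = 20 log₁₀(0.0048794) ≈ -46.23 dB
∠L = 14.04° − 0.07° = 13.97°

Substitute s = j84:
Numerator: (j84) + 4 = 4 + j84
Denominator: (j84) + 845 = 845 + j84
|N| = √(4² + 84²) ≈ 84.095, ∠N ≈ 87.27°
|D| = √(845² + 84²) ≈ 849.16, ∠D ≈ 5.68°
|L| = 84.095 / 849.16 ≈ 0.099033
Gain = 20 log₁₀(0.099033) ≈ -20.08 dB
∠L = 87.27° − 5.68° = 81.59°

ω = 1: -46.2 dB, 14.0°; ω = 84: -20.1 dB, 81.6°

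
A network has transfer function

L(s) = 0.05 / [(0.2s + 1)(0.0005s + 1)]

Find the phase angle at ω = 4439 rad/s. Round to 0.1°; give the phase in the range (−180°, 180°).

At ω = 4439 rad/s:
pole (1 + j4439·0.2) = 1 + j887.8 → |·| ≈ 887.8, ∠ ≈ 89.94°
pole (1 + j4439·0.0005) = 1 + j2.2195 → |·| ≈ 2.4344, ∠ ≈ 65.75°
∠L = (0°) − (89.94° + 65.75°) = -155.69°

-155.7°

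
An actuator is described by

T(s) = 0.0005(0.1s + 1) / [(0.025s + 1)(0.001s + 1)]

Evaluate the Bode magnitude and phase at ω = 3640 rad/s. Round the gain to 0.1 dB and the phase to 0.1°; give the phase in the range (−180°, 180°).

-65.5 dB, -74.2°

At ω = 3640 rad/s:
zero (1 + j3640·0.1) = 1 + j364 → |·| ≈ 364, ∠ ≈ 89.84°
pole (1 + j3640·0.025) = 1 + j91 → |·| ≈ 91.005, ∠ ≈ 89.37°
pole (1 + j3640·0.001) = 1 + j3.64 → |·| ≈ 3.7749, ∠ ≈ 74.64°
|T| = 0.0005 · 364 / (91.005 · 3.7749) ≈ 0.00052979
Gain = 20 log₁₀(0.00052979) ≈ -65.52 dB
∠T = (89.84°) − (89.37° + 74.64°) = -74.17°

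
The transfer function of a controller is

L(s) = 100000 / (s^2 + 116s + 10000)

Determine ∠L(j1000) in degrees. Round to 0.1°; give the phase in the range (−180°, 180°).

At s = jω = j1000:
quadratic: (j1000)² + 116·j1000 + 10000 = -990000 + j116000 → |·| ≈ 9.9677e+05, ∠ ≈ 173.32°
∠L = 0.00° − 173.32° = -173.32°

-173.3°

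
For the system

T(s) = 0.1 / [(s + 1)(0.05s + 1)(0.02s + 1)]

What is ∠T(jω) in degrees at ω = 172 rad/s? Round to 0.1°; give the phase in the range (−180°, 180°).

At ω = 172 rad/s:
pole (1 + j172·1) = 1 + j172 → |·| ≈ 172, ∠ ≈ 89.67°
pole (1 + j172·0.05) = 1 + j8.6 → |·| ≈ 8.6579, ∠ ≈ 83.37°
pole (1 + j172·0.02) = 1 + j3.44 → |·| ≈ 3.5824, ∠ ≈ 73.79°
∠T = (0°) − (89.67° + 83.37° + 73.79°) = -246.83° ≡ 113.17° (principal value)

113.2°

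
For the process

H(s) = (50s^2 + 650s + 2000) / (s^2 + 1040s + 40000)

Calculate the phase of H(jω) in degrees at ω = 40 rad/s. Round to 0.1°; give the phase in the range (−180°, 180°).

114.3°

Substitute s = j40:
Numerator: 50(j40)^2 + 650(j40) + 2000 = -78000 + j26000
Denominator: (j40)^2 + 1040(j40) + 40000 = 38400 + j41600
|N| = √(78000² + 26000²) ≈ 82219, ∠N ≈ 161.57°
|D| = √(38400² + 41600²) ≈ 56614, ∠D ≈ 47.29°
∠H = 161.57° − 47.29° = 114.28°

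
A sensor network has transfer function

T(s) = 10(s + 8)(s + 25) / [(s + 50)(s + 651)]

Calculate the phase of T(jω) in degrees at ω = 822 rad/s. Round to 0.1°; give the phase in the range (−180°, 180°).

39.6°

At s = jω = j822:
zero (s+8): 8 + j822 → |·| = √(8²+822²) = √675748 ≈ 822.04, ∠ = arctan(822/8) ≈ 89.44°
zero (s+25): 25 + j822 → |·| = √(25²+822²) = √676309 ≈ 822.38, ∠ = arctan(822/25) ≈ 88.26°
pole (s+50): 50 + j822 → |·| = √(50²+822²) = √678184 ≈ 823.52, ∠ = arctan(822/50) ≈ 86.52°
pole (s+651): 651 + j822 → |·| = √(651²+822²) = √1099485 ≈ 1048.6, ∠ = arctan(822/651) ≈ 51.62°
∠T = 177.70° − 138.14° = 39.56°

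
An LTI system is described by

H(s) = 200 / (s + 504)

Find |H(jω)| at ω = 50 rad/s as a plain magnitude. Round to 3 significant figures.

At s = jω = j50:
pole (s+504): 504 + j50 → |·| = √(504²+50²) = √256516 ≈ 506.47, ∠ = arctan(50/504) ≈ 5.67°
|H| = 200 / 506.47 ≈ 0.39489

0.395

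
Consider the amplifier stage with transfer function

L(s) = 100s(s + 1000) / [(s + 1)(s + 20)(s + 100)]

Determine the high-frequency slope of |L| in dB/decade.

-20 dB/decade

Each pole contributes −20 dB/decade at high frequency; each zero contributes +20 dB/decade.
Net: 2 zero(s) − 3 pole(s) → -20 dB/decade.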